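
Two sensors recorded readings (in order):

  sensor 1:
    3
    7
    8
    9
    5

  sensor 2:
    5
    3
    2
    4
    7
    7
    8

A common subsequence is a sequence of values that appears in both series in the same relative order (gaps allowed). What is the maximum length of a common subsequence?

3

Match 3 at sensor 1[1]=sensor 2[2] → 7 at sensor 1[2]=sensor 2[6] → 8 at sensor 1[3]=sensor 2[7] — 3 values in the same relative order in both. Since dp[5][7] = 3, nothing longer is possible.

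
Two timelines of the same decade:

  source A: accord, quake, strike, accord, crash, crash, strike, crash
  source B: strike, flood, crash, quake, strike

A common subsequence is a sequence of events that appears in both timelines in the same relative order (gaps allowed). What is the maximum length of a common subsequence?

Pick strike (source A #3, source B #1) → crash (source A #5, source B #3) → strike (source A #7, source B #5); all 3 events appear in both, in order. dp[8][5] = 3 confirms this is the maximum.

3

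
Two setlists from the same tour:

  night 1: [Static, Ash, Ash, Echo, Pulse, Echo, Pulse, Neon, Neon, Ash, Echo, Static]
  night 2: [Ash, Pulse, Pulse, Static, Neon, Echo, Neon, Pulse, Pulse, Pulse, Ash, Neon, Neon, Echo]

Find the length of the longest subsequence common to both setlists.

Taking Static at night 1[1]=night 2[4], Echo at night 1[4]=night 2[6], Pulse at night 1[5]=night 2[9], Pulse at night 1[7]=night 2[10], Neon at night 1[8]=night 2[12], Neon at night 1[9]=night 2[13], Echo at night 1[11]=night 2[14] gives a common subsequence of length 7. The LCS DP gives dp[12][14] = 7, so this is optimal.

7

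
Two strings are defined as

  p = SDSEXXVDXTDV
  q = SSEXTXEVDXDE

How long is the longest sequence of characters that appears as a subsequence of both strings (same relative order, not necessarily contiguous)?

Let dp[i][j] be the LCS length of the first i characters of p and the first j characters of q. dp[i][j] = dp[i-1][j-1]+1 when the i-th and j-th characters match, else max(dp[i-1][j], dp[i][j-1]).
    ·  S  S  E  X  T  X  E  V  D  X  D  E
 ·  0  0  0  0  0  0  0  0  0  0  0  0  0
 S  0  1  1  1  1  1  1  1  1  1  1  1  1
 D  0  1  1  1  1  1  1  1  1  2  2  2  2
 S  0  1  2  2  2  2  2  2  2  2  2  2  2
 E  0  1  2  3  3  3  3  3  3  3  3  3  3
 X  0  1  2  3  4  4  4  4  4  4  4  4  4
 X  0  1  2  3  4  4  5  5  5  5  5  5  5
 V  0  1  2  3  4  4  5  5  6  6  6  6  6
 D  0  1  2  3  4  4  5  5  6  7  7  7  7
 X  0  1  2  3  4  4  5  5  6  7  8  8  8
 T  0  1  2  3  4  5  5  5  6  7  8  8  8
 D  0  1  2  3  4  5  5  5  6  7  8  9  9
 V  0  1  2  3  4  5  5  5  6  7  8  9  9
dp[12][12] = 9. One LCS (by backtracking along matches): SSEXXVDXD.

9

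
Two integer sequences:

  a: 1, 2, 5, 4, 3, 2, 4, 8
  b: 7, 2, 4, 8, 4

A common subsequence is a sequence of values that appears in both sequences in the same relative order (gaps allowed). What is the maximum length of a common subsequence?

Match 2 (a #2, b #2) → 4 (a #4, b #3) → 4 (a #7, b #5) — 3 values in the same relative order in both. The LCS DP gives dp[8][5] = 3, so this is optimal.

3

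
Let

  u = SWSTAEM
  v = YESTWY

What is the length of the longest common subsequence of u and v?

2

Let dp[i][j] be the LCS length of the first i characters of u and the first j characters of v. dp[i][j] = dp[i-1][j-1]+1 when the i-th and j-th characters match, else max(dp[i-1][j], dp[i][j-1]).
    ·  Y  E  S  T  W  Y
 ·  0  0  0  0  0  0  0
 S  0  0  0  1  1  1  1
 W  0  0  0  1  1  2  2
 S  0  0  0  1  1  2  2
 T  0  0  0  1  2  2  2
 A  0  0  0  1  2  2  2
 E  0  0  1  1  2  2  2
 M  0  0  1  1  2  2  2
dp[7][6] = 2. One LCS (by backtracking along matches): SW.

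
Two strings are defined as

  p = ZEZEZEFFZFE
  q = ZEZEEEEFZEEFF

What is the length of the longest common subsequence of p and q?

8

Let dp[i][j] be the LCS length of the first i characters of p and the first j characters of q. dp[i][j] = dp[i-1][j-1]+1 when the i-th and j-th characters match, else max(dp[i-1][j], dp[i][j-1]).
    ·  Z  E  Z  E  E  E  E  F  Z  E  E  F  F
 ·  0  0  0  0  0  0  0  0  0  0  0  0  0  0
 Z  0  1  1  1  1  1  1  1  1  1  1  1  1  1
 E  0  1  2  2  2  2  2  2  2  2  2  2  2  2
 Z  0  1  2  3  3  3  3  3  3  3  3  3  3  3
 E  0  1  2  3  4  4  4  4  4  4  4  4  4  4
 Z  0  1  2  3  4  4  4  4  4  5  5  5  5  5
 E  0  1  2  3  4  5  5  5  5  5  6  6  6  6
 F  0  1  2  3  4  5  5  5  6  6  6  6  7  7
 F  0  1  2  3  4  5  5  5  6  6  6  6  7  8
 Z  0  1  2  3  4  5  5  5  6  7  7  7  7  8
 F  0  1  2  3  4  5  5  5  6  7  7  7  8  8
 E  0  1  2  3  4  5  6  6  6  7  8  8  8  8
dp[11][13] = 8. One LCS (by backtracking along matches): ZEZEZEFF.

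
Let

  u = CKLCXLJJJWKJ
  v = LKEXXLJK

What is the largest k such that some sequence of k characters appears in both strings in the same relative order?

5

Match K at u[2]=v[2], then X at u[5]=v[5], then L at u[6]=v[6], then J at u[9]=v[7], then K at u[11]=v[8] — 5 characters in the same relative order in both, and the DP table's final entry dp[12][8] is also 5, so no common subsequence is longer.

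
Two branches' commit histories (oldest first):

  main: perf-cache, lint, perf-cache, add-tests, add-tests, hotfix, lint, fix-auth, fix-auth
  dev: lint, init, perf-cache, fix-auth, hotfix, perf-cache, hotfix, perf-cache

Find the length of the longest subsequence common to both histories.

Match perf-cache at main[1]=dev[3]; then perf-cache at main[3]=dev[6]; then hotfix at main[6]=dev[7] — 3 commits in the same relative order in both. The LCS DP gives dp[9][8] = 3, so this is optimal.

3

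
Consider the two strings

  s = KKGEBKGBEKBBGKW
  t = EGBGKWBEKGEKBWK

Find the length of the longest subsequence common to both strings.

Taking G (s #3, t #2); then B (s #5, t #3); then K (s #6, t #5); then B (s #8, t #7); then E (s #9, t #8); then K (s #10, t #9); then G (s #13, t #10); then K (s #14, t #12); then W (s #15, t #14) gives a common subsequence of length 9. dp[15][15] = 9 confirms this is the maximum.

9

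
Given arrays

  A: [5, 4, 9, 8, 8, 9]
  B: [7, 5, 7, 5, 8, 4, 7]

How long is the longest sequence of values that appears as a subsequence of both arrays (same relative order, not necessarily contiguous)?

Pick 5 [1,4]; then 4 [2,6]; all 2 values appear in both, in order. Since dp[6][7] = 2, nothing longer is possible.

2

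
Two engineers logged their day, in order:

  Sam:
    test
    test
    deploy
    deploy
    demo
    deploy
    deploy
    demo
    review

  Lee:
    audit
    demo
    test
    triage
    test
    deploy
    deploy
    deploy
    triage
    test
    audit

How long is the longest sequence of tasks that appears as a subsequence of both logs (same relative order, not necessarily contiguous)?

5

Pick test [1,3], then test [2,5], then deploy [3,6], then deploy [4,7], then deploy [6,8]; all 5 tasks appear in both, in order. The LCS DP gives dp[9][11] = 5, so this is optimal.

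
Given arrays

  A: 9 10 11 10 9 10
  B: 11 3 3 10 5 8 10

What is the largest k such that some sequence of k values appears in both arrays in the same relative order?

Let dp[i][j] be the LCS length of the first i values of A and the first j values of B. dp[i][j] = dp[i-1][j-1]+1 when the i-th and j-th values match, else max(dp[i-1][j], dp[i][j-1]).
    · 11  3  3 10  5  8 10
 ·  0  0  0  0  0  0  0  0
 9  0  0  0  0  0  0  0  0
10  0  0  0  0  1  1  1  1
11  0  1  1  1  1  1  1  1
10  0  1  1  1  2  2  2  2
 9  0  1  1  1  2  2  2  2
10  0  1  1  1  2  2  2  3
dp[6][7] = 3. One LCS (by backtracking along matches): 11, 10, 10.

3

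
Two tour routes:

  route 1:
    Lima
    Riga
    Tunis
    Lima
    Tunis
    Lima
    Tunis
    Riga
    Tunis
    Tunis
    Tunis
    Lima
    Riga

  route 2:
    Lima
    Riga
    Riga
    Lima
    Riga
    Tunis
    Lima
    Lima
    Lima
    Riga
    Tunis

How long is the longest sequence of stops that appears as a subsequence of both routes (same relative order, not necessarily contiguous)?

One common subsequence of length 7: Lima [1,4] → Riga [2,5] → Tunis [3,6] → Lima [4,8] → Lima [6,9] → Riga [8,10] → Tunis [11,11]. Since dp[13][11] = 7, nothing longer is possible.

7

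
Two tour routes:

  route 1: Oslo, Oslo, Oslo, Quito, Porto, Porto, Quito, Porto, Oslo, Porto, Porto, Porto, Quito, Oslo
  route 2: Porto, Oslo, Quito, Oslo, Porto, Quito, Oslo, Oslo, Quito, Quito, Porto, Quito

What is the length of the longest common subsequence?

Match Oslo [1,4], Oslo [2,7], Oslo [3,8], Quito [4,9], Quito [7,10], Porto [12,11], Quito [13,12] — 7 stops in the same relative order in both. Since dp[14][12] = 7, nothing longer is possible.

7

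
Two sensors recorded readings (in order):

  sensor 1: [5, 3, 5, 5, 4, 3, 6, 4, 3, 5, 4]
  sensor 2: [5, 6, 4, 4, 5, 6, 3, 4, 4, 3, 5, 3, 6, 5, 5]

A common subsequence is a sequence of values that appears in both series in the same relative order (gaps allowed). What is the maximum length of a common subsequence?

6

One common subsequence of length 6: 5 at sensor 1[1]=sensor 2[5], 3 at sensor 1[2]=sensor 2[10], 5 at sensor 1[4]=sensor 2[11], 3 at sensor 1[6]=sensor 2[12], 6 at sensor 1[7]=sensor 2[13], 5 at sensor 1[10]=sensor 2[15], and the DP table's final entry dp[11][15] is also 6, so no common subsequence is longer.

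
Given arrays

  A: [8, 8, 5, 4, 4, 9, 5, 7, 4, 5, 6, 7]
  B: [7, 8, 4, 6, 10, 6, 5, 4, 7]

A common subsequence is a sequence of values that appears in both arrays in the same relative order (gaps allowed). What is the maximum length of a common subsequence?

Taking 8 [2,2], then 4 [4,3], then 5 [7,7], then 4 [9,8], then 7 [12,9] gives a common subsequence of length 5. The LCS DP gives dp[12][9] = 5, so this is optimal.

5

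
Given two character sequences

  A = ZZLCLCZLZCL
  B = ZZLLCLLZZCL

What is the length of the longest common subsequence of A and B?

Let dp[i][j] be the LCS length of the first i characters of A and the first j characters of B. dp[i][j] = dp[i-1][j-1]+1 when the i-th and j-th characters match, else max(dp[i-1][j], dp[i][j-1]).
    ·  Z  Z  L  L  C  L  L  Z  Z  C  L
 ·  0  0  0  0  0  0  0  0  0  0  0  0
 Z  0  1  1  1  1  1  1  1  1  1  1  1
 Z  0  1  2  2  2  2  2  2  2  2  2  2
 L  0  1  2  3  3  3  3  3  3  3  3  3
 C  0  1  2  3  3  4  4  4  4  4  4  4
 L  0  1  2  3  4  4  5  5  5  5  5  5
 C  0  1  2  3  4  5  5  5  5  5  6  6
 Z  0  1  2  3  4  5  5  5  6  6  6  6
 L  0  1  2  3  4  5  6  6  6  6  6  7
 Z  0  1  2  3  4  5  6  6  7  7  7  7
 C  0  1  2  3  4  5  6  6  7  7  8  8
 L  0  1  2  3  4  5  6  7  7  7  8  9
dp[11][11] = 9. One LCS (by backtracking along matches): ZZLCLZZCL.

9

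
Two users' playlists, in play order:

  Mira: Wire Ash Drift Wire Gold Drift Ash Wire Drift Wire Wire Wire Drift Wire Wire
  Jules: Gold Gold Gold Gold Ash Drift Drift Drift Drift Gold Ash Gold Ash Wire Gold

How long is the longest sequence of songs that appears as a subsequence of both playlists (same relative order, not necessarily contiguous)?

One common subsequence of length 6: Ash at Mira[2]=Jules[5], Drift at Mira[3]=Jules[6], Drift at Mira[6]=Jules[7], Drift at Mira[9]=Jules[8], Drift at Mira[13]=Jules[9], Wire at Mira[14]=Jules[14]. Since dp[15][15] = 6, nothing longer is possible.

6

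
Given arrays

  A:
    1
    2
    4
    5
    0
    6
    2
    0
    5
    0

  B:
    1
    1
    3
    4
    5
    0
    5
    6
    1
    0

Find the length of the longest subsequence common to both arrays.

6

Let dp[i][j] be the LCS length of the first i values of A and the first j values of B. dp[i][j] = dp[i-1][j-1]+1 when the i-th and j-th values match, else max(dp[i-1][j], dp[i][j-1]).
    ·  1  1  3  4  5  0  5  6  1  0
 ·  0  0  0  0  0  0  0  0  0  0  0
 1  0  1  1  1  1  1  1  1  1  1  1
 2  0  1  1  1  1  1  1  1  1  1  1
 4  0  1  1  1  2  2  2  2  2  2  2
 5  0  1  1  1  2  3  3  3  3  3  3
 0  0  1  1  1  2  3  4  4  4  4  4
 6  0  1  1  1  2  3  4  4  5  5  5
 2  0  1  1  1  2  3  4  4  5  5  5
 0  0  1  1  1  2  3  4  4  5  5  6
 5  0  1  1  1  2  3  4  5  5  5  6
 0  0  1  1  1  2  3  4  5  5  5  6
dp[10][10] = 6. One LCS (by backtracking along matches): 1, 4, 5, 0, 6, 0.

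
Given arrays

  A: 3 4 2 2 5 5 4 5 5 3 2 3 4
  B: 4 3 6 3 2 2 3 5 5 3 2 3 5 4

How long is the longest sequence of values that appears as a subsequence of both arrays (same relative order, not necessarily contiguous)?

9

Taking 3 [1,4]; then 2 [3,5]; then 2 [4,6]; then 5 [8,8]; then 5 [9,9]; then 3 [10,10]; then 2 [11,11]; then 3 [12,12]; then 4 [13,14] gives a common subsequence of length 9, and the DP table's final entry dp[13][14] is also 9, so no common subsequence is longer.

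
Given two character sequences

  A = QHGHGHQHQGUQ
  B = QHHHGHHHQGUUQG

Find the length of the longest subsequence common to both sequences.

Taking Q (A #1, B #1); then H (A #2, B #4); then G (A #3, B #5); then H (A #4, B #6); then H (A #6, B #7); then H (A #8, B #8); then Q (A #9, B #9); then G (A #10, B #10); then U (A #11, B #12); then Q (A #12, B #13) gives a common subsequence of length 10. dp[12][14] = 10 confirms this is the maximum.

10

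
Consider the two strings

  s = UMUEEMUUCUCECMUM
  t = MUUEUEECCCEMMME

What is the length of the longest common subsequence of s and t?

9

Match U at s[1]=t[3] → U at s[3]=t[5] → E at s[4]=t[6] → E at s[5]=t[7] → C at s[9]=t[9] → C at s[11]=t[10] → E at s[12]=t[11] → M at s[14]=t[13] → M at s[16]=t[14] — 9 characters in the same relative order in both. dp[16][15] = 9 confirms this is the maximum.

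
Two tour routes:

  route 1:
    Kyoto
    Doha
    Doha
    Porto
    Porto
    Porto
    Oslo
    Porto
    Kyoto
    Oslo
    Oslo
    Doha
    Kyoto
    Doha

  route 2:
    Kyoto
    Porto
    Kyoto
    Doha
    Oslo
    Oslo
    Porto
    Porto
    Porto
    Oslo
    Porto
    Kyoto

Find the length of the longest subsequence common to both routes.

8

One common subsequence of length 8: Kyoto [1,3], Doha [2,4], Porto [4,7], Porto [5,8], Porto [6,9], Oslo [7,10], Porto [8,11], Kyoto [13,12], and the DP table's final entry dp[14][12] is also 8, so no common subsequence is longer.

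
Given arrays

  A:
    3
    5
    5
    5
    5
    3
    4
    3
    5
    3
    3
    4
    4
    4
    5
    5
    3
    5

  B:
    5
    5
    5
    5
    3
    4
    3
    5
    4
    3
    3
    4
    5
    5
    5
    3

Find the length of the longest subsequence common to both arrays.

Taking 5 (A #2, B #1), 5 (A #3, B #2), 5 (A #4, B #3), 5 (A #5, B #4), 3 (A #6, B #5), 4 (A #7, B #6), 3 (A #8, B #7), 5 (A #9, B #8), 3 (A #10, B #10), 3 (A #11, B #11), 4 (A #12, B #12), 5 (A #15, B #14), 5 (A #16, B #15), 3 (A #17, B #16) gives a common subsequence of length 14. dp[18][16] = 14 confirms this is the maximum.

14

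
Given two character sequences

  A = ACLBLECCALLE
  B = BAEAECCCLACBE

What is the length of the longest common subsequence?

6

Match A [1,4], then C [2,6], then C [7,7], then C [8,8], then A [9,10], then E [12,13] — 6 characters in the same relative order in both. dp[12][13] = 6 confirms this is the maximum.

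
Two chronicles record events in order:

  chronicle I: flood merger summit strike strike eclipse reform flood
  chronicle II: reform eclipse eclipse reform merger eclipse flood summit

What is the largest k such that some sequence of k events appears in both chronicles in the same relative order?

Taking merger (chronicle I #2, chronicle II #5), eclipse (chronicle I #6, chronicle II #6), flood (chronicle I #8, chronicle II #7) gives a common subsequence of length 3, and the DP table's final entry dp[8][8] is also 3, so no common subsequence is longer.

3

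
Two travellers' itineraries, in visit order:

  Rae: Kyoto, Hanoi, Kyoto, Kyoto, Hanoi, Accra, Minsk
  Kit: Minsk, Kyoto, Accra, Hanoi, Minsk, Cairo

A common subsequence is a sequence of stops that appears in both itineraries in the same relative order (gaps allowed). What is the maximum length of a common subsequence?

3

Match Kyoto (Rae #1, Kit #2), Hanoi (Rae #5, Kit #4), Minsk (Rae #7, Kit #5) — 3 stops in the same relative order in both, and the DP table's final entry dp[7][6] is also 3, so no common subsequence is longer.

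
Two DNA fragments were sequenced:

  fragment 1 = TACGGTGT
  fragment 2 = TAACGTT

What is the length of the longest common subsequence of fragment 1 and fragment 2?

6

Let dp[i][j] be the LCS length of the first i bases of fragment 1 and the first j bases of fragment 2. dp[i][j] = dp[i-1][j-1]+1 when the i-th and j-th bases match, else max(dp[i-1][j], dp[i][j-1]).
    ·  T  A  A  C  G  T  T
 ·  0  0  0  0  0  0  0  0
 T  0  1  1  1  1  1  1  1
 A  0  1  2  2  2  2  2  2
 C  0  1  2  2  3  3  3  3
 G  0  1  2  2  3  4  4  4
 G  0  1  2  2  3  4  4  4
 T  0  1  2  2  3  4  5  5
 G  0  1  2  2  3  4  5  5
 T  0  1  2  2  3  4  5  6
dp[8][7] = 6. One LCS (by backtracking along matches): TACGTT.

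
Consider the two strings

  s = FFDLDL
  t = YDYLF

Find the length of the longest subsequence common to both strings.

One common subsequence of length 2: D [3,2], L [4,4]. Since dp[6][5] = 2, nothing longer is possible.

2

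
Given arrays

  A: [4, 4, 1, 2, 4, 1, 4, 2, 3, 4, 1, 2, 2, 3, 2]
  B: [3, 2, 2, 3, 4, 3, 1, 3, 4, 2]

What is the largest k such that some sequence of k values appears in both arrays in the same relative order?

7

One common subsequence of length 7: 2 at A[4]=B[2] → 2 at A[8]=B[3] → 3 at A[9]=B[4] → 4 at A[10]=B[5] → 1 at A[11]=B[7] → 3 at A[14]=B[8] → 2 at A[15]=B[10]. dp[15][10] = 7 confirms this is the maximum.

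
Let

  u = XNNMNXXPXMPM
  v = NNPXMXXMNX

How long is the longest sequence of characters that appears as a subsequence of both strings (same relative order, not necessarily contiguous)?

One common subsequence of length 6: N (u #2, v #1); then N (u #3, v #2); then M (u #4, v #5); then X (u #6, v #6); then X (u #7, v #7); then X (u #9, v #10). dp[12][10] = 6 confirms this is the maximum.

6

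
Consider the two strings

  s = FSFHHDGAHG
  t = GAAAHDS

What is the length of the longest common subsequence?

Pick G at s[7]=t[1], A at s[8]=t[4], H at s[9]=t[5]; all 3 characters appear in both, in order. Since dp[10][7] = 3, nothing longer is possible.

3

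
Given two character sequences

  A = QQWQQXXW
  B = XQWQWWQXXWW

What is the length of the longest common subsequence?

7

Pick Q [1,2] → Q [2,4] → W [3,6] → Q [5,7] → X [6,8] → X [7,9] → W [8,11]; all 7 characters appear in both, in order. dp[8][11] = 7 confirms this is the maximum.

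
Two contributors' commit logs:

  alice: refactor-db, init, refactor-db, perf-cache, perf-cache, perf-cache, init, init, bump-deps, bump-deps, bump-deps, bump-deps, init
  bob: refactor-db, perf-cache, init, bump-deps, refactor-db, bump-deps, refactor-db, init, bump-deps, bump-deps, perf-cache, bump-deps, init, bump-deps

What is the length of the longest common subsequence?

One common subsequence of length 8: refactor-db at alice[1]=bob[1] → init at alice[2]=bob[3] → refactor-db at alice[3]=bob[7] → init at alice[8]=bob[8] → bump-deps at alice[9]=bob[9] → bump-deps at alice[10]=bob[10] → bump-deps at alice[11]=bob[12] → bump-deps at alice[12]=bob[14]. Since dp[13][14] = 8, nothing longer is possible.

8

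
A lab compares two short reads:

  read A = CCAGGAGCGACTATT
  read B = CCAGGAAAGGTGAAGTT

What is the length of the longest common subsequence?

12

Pick C at read A[1]=read B[1] → C at read A[2]=read B[2] → A at read A[3]=read B[3] → G at read A[4]=read B[4] → G at read A[5]=read B[5] → A at read A[6]=read B[8] → G at read A[7]=read B[10] → G at read A[9]=read B[12] → A at read A[10]=read B[13] → A at read A[13]=read B[14] → T at read A[14]=read B[16] → T at read A[15]=read B[17]; all 12 bases appear in both, in order. dp[15][17] = 12 confirms this is the maximum.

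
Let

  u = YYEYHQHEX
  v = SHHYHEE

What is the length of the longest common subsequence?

Match Y at u[1]=v[4], E at u[3]=v[6], E at u[8]=v[7] — 3 characters in the same relative order in both. dp[9][7] = 3 confirms this is the maximum.

3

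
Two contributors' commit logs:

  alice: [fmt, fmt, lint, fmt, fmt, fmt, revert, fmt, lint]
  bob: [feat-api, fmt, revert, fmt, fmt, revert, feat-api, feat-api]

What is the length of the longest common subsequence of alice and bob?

4

Pick fmt [1,2] → fmt [5,4] → fmt [6,5] → revert [7,6]; all 4 commits appear in both, in order. dp[9][8] = 4 confirms this is the maximum.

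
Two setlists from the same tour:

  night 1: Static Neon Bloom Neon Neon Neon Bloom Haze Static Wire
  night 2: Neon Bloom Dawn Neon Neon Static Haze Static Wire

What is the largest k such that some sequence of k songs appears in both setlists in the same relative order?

7

Match Neon at night 1[2]=night 2[1], Bloom at night 1[3]=night 2[2], Neon at night 1[4]=night 2[4], Neon at night 1[5]=night 2[5], Haze at night 1[8]=night 2[7], Static at night 1[9]=night 2[8], Wire at night 1[10]=night 2[9] — 7 songs in the same relative order in both. dp[10][9] = 7 confirms this is the maximum.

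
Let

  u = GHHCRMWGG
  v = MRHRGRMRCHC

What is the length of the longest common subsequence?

3

Match G [1,5] → H [3,10] → C [4,11] — 3 characters in the same relative order in both. The LCS DP gives dp[9][11] = 3, so this is optimal.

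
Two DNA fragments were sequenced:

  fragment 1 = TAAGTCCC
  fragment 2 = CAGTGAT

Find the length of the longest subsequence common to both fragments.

Match T [1,4], A [3,6], T [5,7] — 3 bases in the same relative order in both. Since dp[8][7] = 3, nothing longer is possible.

3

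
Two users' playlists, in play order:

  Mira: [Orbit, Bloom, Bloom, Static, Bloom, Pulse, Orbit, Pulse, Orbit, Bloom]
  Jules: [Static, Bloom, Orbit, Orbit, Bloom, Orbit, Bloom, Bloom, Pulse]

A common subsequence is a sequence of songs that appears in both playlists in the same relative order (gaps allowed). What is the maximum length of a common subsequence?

Pick Orbit (Mira #1, Jules #4) → Bloom (Mira #2, Jules #5) → Bloom (Mira #3, Jules #7) → Bloom (Mira #5, Jules #8) → Pulse (Mira #8, Jules #9); all 5 songs appear in both, in order, and the DP table's final entry dp[10][9] is also 5, so no common subsequence is longer.

5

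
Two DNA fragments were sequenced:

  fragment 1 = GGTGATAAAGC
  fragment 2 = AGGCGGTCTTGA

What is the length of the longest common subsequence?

Let dp[i][j] be the LCS length of the first i bases of fragment 1 and the first j bases of fragment 2. dp[i][j] = dp[i-1][j-1]+1 when the i-th and j-th bases match, else max(dp[i-1][j], dp[i][j-1]).
    ·  A  G  G  C  G  G  T  C  T  T  G  A
 ·  0  0  0  0  0  0  0  0  0  0  0  0  0
 G  0  0  1  1  1  1  1  1  1  1  1  1  1
 G  0  0  1  2  2  2  2  2  2  2  2  2  2
 T  0  0  1  2  2  2  2  3  3  3  3  3  3
 G  0  0  1  2  2  3  3  3  3  3  3  4  4
 A  0  1  1  2  2  3  3  3  3  3  3  4  5
 T  0  1  1  2  2  3  3  4  4  4  4  4  5
 A  0  1  1  2  2  3  3  4  4  4  4  4  5
 A  0  1  1  2  2  3  3  4  4  4  4  4  5
 A  0  1  1  2  2  3  3  4  4  4  4  4  5
 G  0  1  2  2  2  3  4  4  4  4  4  5  5
 C  0  1  2  2  3  3  4  4  5  5  5  5  5
dp[11][12] = 5. One LCS (by backtracking along matches): GGTGA.

5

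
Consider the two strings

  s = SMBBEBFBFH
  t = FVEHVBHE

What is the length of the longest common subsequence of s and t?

3

Pick E (s #5, t #3), B (s #8, t #6), H (s #10, t #7); all 3 characters appear in both, in order. Since dp[10][8] = 3, nothing longer is possible.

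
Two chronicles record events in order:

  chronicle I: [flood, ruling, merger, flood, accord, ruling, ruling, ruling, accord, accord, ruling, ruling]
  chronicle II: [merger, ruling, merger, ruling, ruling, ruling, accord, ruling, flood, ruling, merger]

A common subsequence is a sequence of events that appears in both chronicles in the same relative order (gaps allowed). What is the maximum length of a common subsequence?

8

Taking ruling at chronicle I[2]=chronicle II[2], then merger at chronicle I[3]=chronicle II[3], then ruling at chronicle I[6]=chronicle II[4], then ruling at chronicle I[7]=chronicle II[5], then ruling at chronicle I[8]=chronicle II[6], then accord at chronicle I[10]=chronicle II[7], then ruling at chronicle I[11]=chronicle II[8], then ruling at chronicle I[12]=chronicle II[10] gives a common subsequence of length 8. Since dp[12][11] = 8, nothing longer is possible.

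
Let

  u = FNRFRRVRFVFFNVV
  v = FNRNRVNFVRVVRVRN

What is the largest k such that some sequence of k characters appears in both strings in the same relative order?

9

Pick F at u[1]=v[1] → N at u[2]=v[4] → R at u[3]=v[5] → F at u[4]=v[8] → R at u[5]=v[10] → R at u[6]=v[13] → V at u[7]=v[14] → R at u[8]=v[15] → N at u[13]=v[16]; all 9 characters appear in both, in order. dp[15][16] = 9 confirms this is the maximum.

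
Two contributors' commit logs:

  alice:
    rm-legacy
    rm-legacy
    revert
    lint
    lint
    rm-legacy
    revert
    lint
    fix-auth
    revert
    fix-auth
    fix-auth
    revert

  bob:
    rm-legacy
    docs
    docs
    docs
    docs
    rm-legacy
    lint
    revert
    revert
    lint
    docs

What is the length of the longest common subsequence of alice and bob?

5

One common subsequence of length 5: rm-legacy [1,1]; then rm-legacy [2,6]; then revert [3,8]; then revert [7,9]; then lint [8,10]. dp[13][11] = 5 confirms this is the maximum.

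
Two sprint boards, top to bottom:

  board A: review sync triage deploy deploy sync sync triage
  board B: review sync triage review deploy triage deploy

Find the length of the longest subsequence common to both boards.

5

Taking review [1,1]; then sync [2,2]; then triage [3,3]; then deploy [4,5]; then deploy [5,7] gives a common subsequence of length 5. dp[8][7] = 5 confirms this is the maximum.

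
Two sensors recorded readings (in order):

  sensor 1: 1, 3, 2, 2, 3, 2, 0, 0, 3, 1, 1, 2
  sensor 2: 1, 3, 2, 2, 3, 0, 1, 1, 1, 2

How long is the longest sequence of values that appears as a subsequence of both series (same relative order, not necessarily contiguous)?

9

Taking 1 [1,1], then 3 [2,2], then 2 [3,3], then 2 [4,4], then 3 [5,5], then 0 [7,6], then 1 [10,8], then 1 [11,9], then 2 [12,10] gives a common subsequence of length 9. Since dp[12][10] = 9, nothing longer is possible.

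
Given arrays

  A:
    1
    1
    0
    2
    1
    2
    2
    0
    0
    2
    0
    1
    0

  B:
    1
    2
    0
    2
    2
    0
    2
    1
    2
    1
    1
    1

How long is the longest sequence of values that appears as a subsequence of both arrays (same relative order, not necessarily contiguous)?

Pick 1 (A #1, B #1); then 0 (A #3, B #3); then 2 (A #4, B #4); then 2 (A #6, B #5); then 2 (A #7, B #7); then 2 (A #10, B #9); then 1 (A #12, B #12); all 7 values appear in both, in order, and the DP table's final entry dp[13][12] is also 7, so no common subsequence is longer.

7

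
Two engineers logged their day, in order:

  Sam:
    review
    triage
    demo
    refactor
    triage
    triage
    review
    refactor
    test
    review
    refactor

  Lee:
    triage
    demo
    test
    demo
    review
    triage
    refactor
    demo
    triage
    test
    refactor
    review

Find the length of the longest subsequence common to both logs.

Pick review at Sam[1]=Lee[5] → triage at Sam[2]=Lee[6] → demo at Sam[3]=Lee[8] → triage at Sam[5]=Lee[9] → refactor at Sam[8]=Lee[11] → review at Sam[10]=Lee[12]; all 6 tasks appear in both, in order. dp[11][12] = 6 confirms this is the maximum.

6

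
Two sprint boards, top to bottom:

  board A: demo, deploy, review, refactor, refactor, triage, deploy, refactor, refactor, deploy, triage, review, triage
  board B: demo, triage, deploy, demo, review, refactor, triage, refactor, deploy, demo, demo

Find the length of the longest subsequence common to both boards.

One common subsequence of length 7: demo (board A #1, board B #1), deploy (board A #2, board B #3), review (board A #3, board B #5), refactor (board A #5, board B #6), triage (board A #6, board B #7), refactor (board A #9, board B #8), deploy (board A #10, board B #9), and the DP table's final entry dp[13][11] is also 7, so no common subsequence is longer.

7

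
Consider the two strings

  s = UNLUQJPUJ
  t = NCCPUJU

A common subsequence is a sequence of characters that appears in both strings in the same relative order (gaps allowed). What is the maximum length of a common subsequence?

4

Let dp[i][j] be the LCS length of the first i characters of s and the first j characters of t. dp[i][j] = dp[i-1][j-1]+1 when the i-th and j-th characters match, else max(dp[i-1][j], dp[i][j-1]).
    ·  N  C  C  P  U  J  U
 ·  0  0  0  0  0  0  0  0
 U  0  0  0  0  0  1  1  1
 N  0  1  1  1  1  1  1  1
 L  0  1  1  1  1  1  1  1
 U  0  1  1  1  1  2  2  2
 Q  0  1  1  1  1  2  2  2
 J  0  1  1  1  1  2  3  3
 P  0  1  1  1  2  2  3  3
 U  0  1  1  1  2  3  3  4
 J  0  1  1  1  2  3  4  4
dp[9][7] = 4. One LCS (by backtracking along matches): NUJU.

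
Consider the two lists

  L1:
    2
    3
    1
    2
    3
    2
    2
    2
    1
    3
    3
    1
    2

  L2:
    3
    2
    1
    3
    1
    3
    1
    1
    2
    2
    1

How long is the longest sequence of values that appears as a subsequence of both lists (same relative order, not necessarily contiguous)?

Let dp[i][j] be the LCS length of the first i values of L1 and the first j values of L2. dp[i][j] = dp[i-1][j-1]+1 when the i-th and j-th values match, else max(dp[i-1][j], dp[i][j-1]).
    ·  3  2  1  3  1  3  1  1  2  2  1
 ·  0  0  0  0  0  0  0  0  0  0  0  0
 2  0  0  1  1  1  1  1  1  1  1  1  1
 3  0  1  1  1  2  2  2  2  2  2  2  2
 1  0  1  1  2  2  3  3  3  3  3  3  3
 2  0  1  2  2  2  3  3  3  3  4  4  4
 3  0  1  2  2  3  3  4  4  4  4  4  4
 2  0  1  2  2  3  3  4  4  4  5  5  5
 2  0  1  2  2  3  3  4  4  4  5  6  6
 2  0  1  2  2  3  3  4  4  4  5  6  6
 1  0  1  2  3  3  4  4  5  5  5  6  7
 3  0  1  2  3  4  4  5  5  5  5  6  7
 3  0  1  2  3  4  4  5  5  5  5  6  7
 1  0  1  2  3  4  5  5  6  6  6  6  7
 2  0  1  2  3  4  5  5  6  6  7  7  7
dp[13][11] = 7. One LCS (by backtracking along matches): 2, 3, 1, 3, 2, 2, 1.

7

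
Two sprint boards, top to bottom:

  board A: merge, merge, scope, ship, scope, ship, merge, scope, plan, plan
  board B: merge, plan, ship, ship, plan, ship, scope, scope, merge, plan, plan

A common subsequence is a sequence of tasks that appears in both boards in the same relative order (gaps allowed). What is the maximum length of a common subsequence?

One common subsequence of length 6: merge (board A #1, board B #1), scope (board A #3, board B #7), scope (board A #5, board B #8), merge (board A #7, board B #9), plan (board A #9, board B #10), plan (board A #10, board B #11). dp[10][11] = 6 confirms this is the maximum.

6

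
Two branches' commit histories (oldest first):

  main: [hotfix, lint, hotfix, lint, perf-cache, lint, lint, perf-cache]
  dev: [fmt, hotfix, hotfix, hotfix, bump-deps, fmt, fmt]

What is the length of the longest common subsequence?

2

One common subsequence of length 2: hotfix (main #1, dev #3), hotfix (main #3, dev #4), and the DP table's final entry dp[8][7] is also 2, so no common subsequence is longer.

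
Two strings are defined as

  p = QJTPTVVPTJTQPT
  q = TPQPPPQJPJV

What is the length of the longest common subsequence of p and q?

Pick Q at p[1]=q[3] → P at p[4]=q[5] → P at p[8]=q[6] → J at p[10]=q[8] → P at p[13]=q[9]; all 5 characters appear in both, in order. Since dp[14][11] = 5, nothing longer is possible.

5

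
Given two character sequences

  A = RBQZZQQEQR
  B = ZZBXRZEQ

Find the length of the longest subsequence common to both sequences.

4

Match R at A[1]=B[5], Z at A[5]=B[6], E at A[8]=B[7], Q at A[9]=B[8] — 4 characters in the same relative order in both. Since dp[10][8] = 4, nothing longer is possible.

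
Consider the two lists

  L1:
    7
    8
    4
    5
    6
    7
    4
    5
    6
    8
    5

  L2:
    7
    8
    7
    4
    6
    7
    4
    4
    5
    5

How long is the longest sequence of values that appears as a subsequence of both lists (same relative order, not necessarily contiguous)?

Pick 7 at L1[1]=L2[1], 8 at L1[2]=L2[2], 4 at L1[3]=L2[4], 6 at L1[5]=L2[5], 7 at L1[6]=L2[6], 4 at L1[7]=L2[8], 5 at L1[8]=L2[9], 5 at L1[11]=L2[10]; all 8 values appear in both, in order. Since dp[11][10] = 8, nothing longer is possible.

8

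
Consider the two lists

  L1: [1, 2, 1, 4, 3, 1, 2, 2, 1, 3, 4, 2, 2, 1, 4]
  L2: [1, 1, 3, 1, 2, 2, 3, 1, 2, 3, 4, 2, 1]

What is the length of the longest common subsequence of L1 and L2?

11

Taking 1 at L1[1]=L2[1] → 1 at L1[3]=L2[2] → 3 at L1[5]=L2[3] → 1 at L1[6]=L2[4] → 2 at L1[7]=L2[5] → 2 at L1[8]=L2[6] → 1 at L1[9]=L2[8] → 3 at L1[10]=L2[10] → 4 at L1[11]=L2[11] → 2 at L1[13]=L2[12] → 1 at L1[14]=L2[13] gives a common subsequence of length 11. The LCS DP gives dp[15][13] = 11, so this is optimal.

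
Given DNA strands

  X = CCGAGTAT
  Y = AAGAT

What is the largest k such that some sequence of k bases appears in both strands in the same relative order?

Match A at X[4]=Y[2], then G at X[5]=Y[3], then A at X[7]=Y[4], then T at X[8]=Y[5] — 4 bases in the same relative order in both. dp[8][5] = 4 confirms this is the maximum.

4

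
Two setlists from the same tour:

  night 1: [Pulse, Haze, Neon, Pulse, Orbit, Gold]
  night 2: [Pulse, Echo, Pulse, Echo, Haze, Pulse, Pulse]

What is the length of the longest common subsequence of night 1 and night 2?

Taking Pulse at night 1[1]=night 2[3], Haze at night 1[2]=night 2[5], Pulse at night 1[4]=night 2[7] gives a common subsequence of length 3. dp[6][7] = 3 confirms this is the maximum.

3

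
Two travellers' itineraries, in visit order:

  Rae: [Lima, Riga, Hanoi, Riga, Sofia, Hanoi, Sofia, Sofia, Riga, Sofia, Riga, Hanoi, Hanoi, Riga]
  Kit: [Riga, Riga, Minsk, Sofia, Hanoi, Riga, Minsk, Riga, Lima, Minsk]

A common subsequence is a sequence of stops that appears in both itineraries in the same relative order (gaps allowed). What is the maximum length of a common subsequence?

Taking Riga at Rae[2]=Kit[1], Riga at Rae[4]=Kit[2], Sofia at Rae[5]=Kit[4], Hanoi at Rae[6]=Kit[5], Riga at Rae[9]=Kit[6], Riga at Rae[11]=Kit[8] gives a common subsequence of length 6. Since dp[14][10] = 6, nothing longer is possible.

6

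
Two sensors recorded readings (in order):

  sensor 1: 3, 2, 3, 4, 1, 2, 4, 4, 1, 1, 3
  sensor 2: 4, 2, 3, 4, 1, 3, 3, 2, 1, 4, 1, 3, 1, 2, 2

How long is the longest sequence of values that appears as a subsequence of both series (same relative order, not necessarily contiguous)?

8

One common subsequence of length 8: 2 at sensor 1[2]=sensor 2[2] → 3 at sensor 1[3]=sensor 2[3] → 4 at sensor 1[4]=sensor 2[4] → 1 at sensor 1[5]=sensor 2[5] → 2 at sensor 1[6]=sensor 2[8] → 4 at sensor 1[8]=sensor 2[10] → 1 at sensor 1[9]=sensor 2[11] → 1 at sensor 1[10]=sensor 2[13]. dp[11][15] = 8 confirms this is the maximum.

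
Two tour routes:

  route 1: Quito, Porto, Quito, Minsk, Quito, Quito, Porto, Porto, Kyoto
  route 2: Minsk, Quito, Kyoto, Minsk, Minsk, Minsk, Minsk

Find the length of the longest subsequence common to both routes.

3

Pick Minsk [4,1], then Quito [6,2], then Kyoto [9,3]; all 3 stops appear in both, in order. Since dp[9][7] = 3, nothing longer is possible.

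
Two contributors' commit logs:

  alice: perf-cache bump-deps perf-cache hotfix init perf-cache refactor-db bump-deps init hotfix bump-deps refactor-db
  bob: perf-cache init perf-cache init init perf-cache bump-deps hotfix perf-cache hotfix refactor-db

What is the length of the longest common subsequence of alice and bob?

7

Match perf-cache (alice #1, bob #1), then perf-cache (alice #3, bob #3), then init (alice #5, bob #5), then perf-cache (alice #6, bob #6), then bump-deps (alice #8, bob #7), then hotfix (alice #10, bob #10), then refactor-db (alice #12, bob #11) — 7 commits in the same relative order in both. The LCS DP gives dp[12][11] = 7, so this is optimal.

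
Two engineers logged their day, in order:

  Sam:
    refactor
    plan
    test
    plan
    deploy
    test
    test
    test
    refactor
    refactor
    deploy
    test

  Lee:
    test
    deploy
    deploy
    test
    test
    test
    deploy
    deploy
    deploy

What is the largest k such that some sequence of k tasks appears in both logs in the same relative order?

Pick test [3,1], then deploy [5,3], then test [6,4], then test [7,5], then test [8,6], then deploy [11,9]; all 6 tasks appear in both, in order. The LCS DP gives dp[12][9] = 6, so this is optimal.

6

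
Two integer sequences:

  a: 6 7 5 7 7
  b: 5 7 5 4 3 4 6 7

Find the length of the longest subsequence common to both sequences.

Let dp[i][j] be the LCS length of the first i values of a and the first j values of b. dp[i][j] = dp[i-1][j-1]+1 when the i-th and j-th values match, else max(dp[i-1][j], dp[i][j-1]).
    ·  5  7  5  4  3  4  6  7
 ·  0  0  0  0  0  0  0  0  0
 6  0  0  0  0  0  0  0  1  1
 7  0  0  1  1  1  1  1  1  2
 5  0  1  1  2  2  2  2  2  2
 7  0  1  2  2  2  2  2  2  3
 7  0  1  2  2  2  2  2  2  3
dp[5][8] = 3. One LCS (by backtracking along matches): 7, 5, 7.

3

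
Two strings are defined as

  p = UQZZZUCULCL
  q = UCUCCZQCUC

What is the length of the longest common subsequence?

Let dp[i][j] be the LCS length of the first i characters of p and the first j characters of q. dp[i][j] = dp[i-1][j-1]+1 when the i-th and j-th characters match, else max(dp[i-1][j], dp[i][j-1]).
    ·  U  C  U  C  C  Z  Q  C  U  C
 ·  0  0  0  0  0  0  0  0  0  0  0
 U  0  1  1  1  1  1  1  1  1  1  1
 Q  0  1  1  1  1  1  1  2  2  2  2
 Z  0  1  1  1  1  1  2  2  2  2  2
 Z  0  1  1  1  1  1  2  2  2  2  2
 Z  0  1  1  1  1  1  2  2  2  2  2
 U  0  1  1  2  2  2  2  2  2  3  3
 C  0  1  2  2  3  3  3  3  3  3  4
 U  0  1  2  3  3  3  3  3  3  4  4
 L  0  1  2  3  3  3  3  3  3  4  4
 C  0  1  2  3  4  4  4  4  4  4  5
 L  0  1  2  3  4  4  4  4  4  4  5
dp[11][10] = 5. One LCS (by backtracking along matches): UQCUC.

5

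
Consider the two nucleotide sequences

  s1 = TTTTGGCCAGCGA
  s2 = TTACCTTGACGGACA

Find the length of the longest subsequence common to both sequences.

9

Pick T at s1[1]=s2[1]; then T at s1[2]=s2[2]; then T at s1[3]=s2[6]; then T at s1[4]=s2[7]; then G at s1[5]=s2[11]; then G at s1[6]=s2[12]; then A at s1[9]=s2[13]; then C at s1[11]=s2[14]; then A at s1[13]=s2[15]; all 9 bases appear in both, in order. Since dp[13][15] = 9, nothing longer is possible.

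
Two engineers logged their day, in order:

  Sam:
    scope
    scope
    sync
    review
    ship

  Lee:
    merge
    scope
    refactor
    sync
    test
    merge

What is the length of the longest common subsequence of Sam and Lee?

One common subsequence of length 2: scope (Sam #1, Lee #2), then sync (Sam #3, Lee #4). Since dp[5][6] = 2, nothing longer is possible.

2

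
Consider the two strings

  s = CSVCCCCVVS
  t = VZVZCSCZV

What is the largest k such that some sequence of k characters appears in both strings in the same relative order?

4

Let dp[i][j] be the LCS length of the first i characters of s and the first j characters of t. dp[i][j] = dp[i-1][j-1]+1 when the i-th and j-th characters match, else max(dp[i-1][j], dp[i][j-1]).
    ·  V  Z  V  Z  C  S  C  Z  V
 ·  0  0  0  0  0  0  0  0  0  0
 C  0  0  0  0  0  1  1  1  1  1
 S  0  0  0  0  0  1  2  2  2  2
 V  0  1  1  1  1  1  2  2  2  3
 C  0  1  1  1  1  2  2  3  3  3
 C  0  1  1  1  1  2  2  3  3  3
 C  0  1  1  1  1  2  2  3  3  3
 C  0  1  1  1  1  2  2  3  3  3
 V  0  1  1  2  2  2  2  3  3  4
 V  0  1  1  2  2  2  2  3  3  4
 S  0  1  1  2  2  2  3  3  3  4
dp[10][9] = 4. One LCS (by backtracking along matches): CSCV.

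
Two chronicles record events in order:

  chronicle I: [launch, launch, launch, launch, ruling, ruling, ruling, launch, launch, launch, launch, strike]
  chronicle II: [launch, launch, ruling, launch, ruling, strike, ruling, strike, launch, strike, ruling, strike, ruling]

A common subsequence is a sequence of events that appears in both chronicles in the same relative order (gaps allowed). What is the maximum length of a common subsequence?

7

Taking launch (chronicle I #1, chronicle II #1); then launch (chronicle I #2, chronicle II #2); then launch (chronicle I #4, chronicle II #4); then ruling (chronicle I #5, chronicle II #5); then ruling (chronicle I #6, chronicle II #7); then ruling (chronicle I #7, chronicle II #11); then strike (chronicle I #12, chronicle II #12) gives a common subsequence of length 7. Since dp[12][13] = 7, nothing longer is possible.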